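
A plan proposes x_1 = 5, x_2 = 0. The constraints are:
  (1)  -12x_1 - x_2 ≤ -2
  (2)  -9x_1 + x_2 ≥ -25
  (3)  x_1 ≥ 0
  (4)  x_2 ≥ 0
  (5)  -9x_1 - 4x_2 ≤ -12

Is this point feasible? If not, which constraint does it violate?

Constraint (2): -9x_1 + x_2 = -45, which is not ≥ -25. All other constraints are satisfied.

not feasible — violates (2)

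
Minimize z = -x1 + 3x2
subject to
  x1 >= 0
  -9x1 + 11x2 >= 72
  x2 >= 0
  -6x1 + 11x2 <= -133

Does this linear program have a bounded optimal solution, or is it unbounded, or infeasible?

infeasible

The boundaries x1 = 0 and -9x1 + 11x2 = 72 meet at (0, 72/11), but that point violates -6x1 + 11x2 ≤ -133. Every candidate vertex is excluded by some other constraint, so the feasible region is empty.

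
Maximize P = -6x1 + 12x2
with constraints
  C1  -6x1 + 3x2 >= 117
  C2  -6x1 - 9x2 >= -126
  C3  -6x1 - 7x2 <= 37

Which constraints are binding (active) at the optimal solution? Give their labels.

Feasible corners and P = -6x1 + 12x2:
  (-75/8, 81/4) → P = 1197/4
  (-31/2, 8) → P = 189
  (-405/4, 163/2) → P = 3171/2

The maximum is at (-405/4, 163/2). Substituting into each constraint, equality holds for C2 and C3; the remaining constraints have slack.

C2 and C3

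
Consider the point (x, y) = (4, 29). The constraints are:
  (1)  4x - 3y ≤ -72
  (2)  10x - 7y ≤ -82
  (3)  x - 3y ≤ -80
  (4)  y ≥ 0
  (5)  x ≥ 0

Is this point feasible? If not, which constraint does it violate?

Constraint (1): 4x - 3y = -71, which is not ≤ -72. All other constraints are satisfied.

not feasible — violates (1)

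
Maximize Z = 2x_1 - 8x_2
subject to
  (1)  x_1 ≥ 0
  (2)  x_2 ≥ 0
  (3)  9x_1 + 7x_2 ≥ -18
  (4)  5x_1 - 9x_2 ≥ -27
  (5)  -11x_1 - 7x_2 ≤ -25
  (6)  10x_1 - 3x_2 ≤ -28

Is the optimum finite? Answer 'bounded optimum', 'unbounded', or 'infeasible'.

infeasible

The boundaries x_1 = 0 and 10x_1 - 3x_2 = -28 meet at (0, 28/3), but that point violates 5x_1 - 9x_2 ≥ -27. Every candidate vertex is excluded by some other constraint, so the feasible region is empty.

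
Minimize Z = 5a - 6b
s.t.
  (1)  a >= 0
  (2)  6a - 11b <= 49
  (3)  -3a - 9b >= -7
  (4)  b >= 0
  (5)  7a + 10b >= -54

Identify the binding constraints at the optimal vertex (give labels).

Extreme points and Z = 5a - 6b:
  (0, 7/9) → Z = -14/3
  (0, 0) → Z = 0
  (7/3, 0) → Z = 35/3

The minimum is at (0, 7/9). Substituting into each constraint, equality holds for (1) and (3); the remaining constraints have slack.

(1) and (3)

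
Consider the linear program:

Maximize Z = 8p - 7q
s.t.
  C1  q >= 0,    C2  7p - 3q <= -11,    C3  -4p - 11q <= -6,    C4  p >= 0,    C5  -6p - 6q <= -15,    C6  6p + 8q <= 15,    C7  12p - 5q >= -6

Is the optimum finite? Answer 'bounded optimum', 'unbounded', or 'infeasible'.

The boundaries q = 0 and -6p - 6q = -15 meet at (5/2, 0), but that point violates 7p - 3q ≤ -11. Every candidate vertex is excluded by some other constraint, so the feasible region is empty.

infeasible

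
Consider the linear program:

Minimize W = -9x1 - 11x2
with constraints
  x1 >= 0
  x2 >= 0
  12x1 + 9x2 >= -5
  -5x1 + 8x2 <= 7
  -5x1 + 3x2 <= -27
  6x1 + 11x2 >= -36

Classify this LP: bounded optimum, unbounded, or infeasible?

From the feasible point (27/5, 0), moving in the direction (1, 0) keeps every constraint satisfied while W decreases without bound.

unbounded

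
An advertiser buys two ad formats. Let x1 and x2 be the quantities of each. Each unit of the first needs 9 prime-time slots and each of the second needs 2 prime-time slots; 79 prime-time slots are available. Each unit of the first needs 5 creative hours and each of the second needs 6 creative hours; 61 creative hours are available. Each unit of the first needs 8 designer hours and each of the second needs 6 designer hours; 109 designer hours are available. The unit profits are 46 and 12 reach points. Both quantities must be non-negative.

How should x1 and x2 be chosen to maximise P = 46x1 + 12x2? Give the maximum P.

x1 = 8, x2 = 7/2, maximum P = 410

Feasible corners and P = 46x1 + 12x2:
  (0, 0) → P = 0
  (0, 61/6) → P = 122
  (79/9, 0) → P = 3634/9
  (8, 7/2) → P = 410

The binding constraints are 9x1 + 2x2 = 79 and 5x1 + 6x2 = 61.
Solving simultaneously gives x1 = 8, x2 = 7/2.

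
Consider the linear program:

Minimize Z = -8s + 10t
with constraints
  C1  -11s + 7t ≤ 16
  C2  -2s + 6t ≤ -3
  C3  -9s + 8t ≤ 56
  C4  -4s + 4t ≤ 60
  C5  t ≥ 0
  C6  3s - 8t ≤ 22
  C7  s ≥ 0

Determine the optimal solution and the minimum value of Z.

s = 54, t = 35/2, minimum Z = -257

Corner points and Z = -8s + 10t:
  (3/2, 0) → Z = -12
  (54, 35/2) → Z = -257
  (22/3, 0) → Z = -176/3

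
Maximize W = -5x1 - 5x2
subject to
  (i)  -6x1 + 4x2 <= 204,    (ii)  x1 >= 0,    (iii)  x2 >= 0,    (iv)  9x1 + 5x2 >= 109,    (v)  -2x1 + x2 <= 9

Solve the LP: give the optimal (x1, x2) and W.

x1 = 109/9, x2 = 0, maximum W = -545/9

Feasible corners and W = -5x1 - 5x2:
  (84, 177) → W = -1305
  (109/9, 0) → W = -545/9
  (64/19, 299/19) → W = -1815/19
The feasible region is unbounded (it extends along (2, 3), (1, 0)), but W strictly decreases along every unbounded feasible direction, so there is no improving ray and the maximum is attained at a vertex.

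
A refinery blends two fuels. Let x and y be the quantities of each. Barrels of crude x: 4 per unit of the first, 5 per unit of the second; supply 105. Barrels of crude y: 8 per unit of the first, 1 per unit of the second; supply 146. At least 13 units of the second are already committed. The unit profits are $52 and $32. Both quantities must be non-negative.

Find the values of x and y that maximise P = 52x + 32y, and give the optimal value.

Feasible corners and P = 52x + 32y:
  (0, 21) → P = 672
  (0, 13) → P = 416
  (10, 13) → P = 936

The binding constraints are 4x + 5y = 105 and y = 13.
Solving simultaneously gives x = 10, y = 13.

x = 10, y = 13, maximum P = 936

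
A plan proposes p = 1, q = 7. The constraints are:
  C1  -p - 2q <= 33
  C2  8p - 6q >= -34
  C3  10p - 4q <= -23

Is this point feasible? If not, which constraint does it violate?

not feasible — violates C3

Constraint C3: 10p - 4q = -18, which is not ≤ -23. All other constraints are satisfied.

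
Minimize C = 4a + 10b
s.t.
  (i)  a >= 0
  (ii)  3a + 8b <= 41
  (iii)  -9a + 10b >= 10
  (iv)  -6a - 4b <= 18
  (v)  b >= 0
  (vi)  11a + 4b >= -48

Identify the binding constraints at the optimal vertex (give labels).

Corner points and C = 4a + 10b:
  (0, 41/8) → C = 205/4
  (0, 1) → C = 10
  (55/17, 133/34) → C = 885/17

The minimum is at (0, 1). Substituting into each constraint, equality holds for (i) and (iii); the remaining constraints have slack.

(i) and (iii)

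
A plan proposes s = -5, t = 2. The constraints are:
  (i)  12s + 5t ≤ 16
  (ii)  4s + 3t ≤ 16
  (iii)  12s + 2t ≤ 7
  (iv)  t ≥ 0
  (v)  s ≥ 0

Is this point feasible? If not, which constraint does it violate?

not feasible — violates (v)

Constraint (v): s = -5, which is not ≥ 0. All other constraints are satisfied.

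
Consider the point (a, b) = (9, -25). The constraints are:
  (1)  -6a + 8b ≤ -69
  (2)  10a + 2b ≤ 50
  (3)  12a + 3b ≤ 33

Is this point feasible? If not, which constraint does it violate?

(1): -254 ≤ -69 ✓
(2): 40 ≤ 50 ✓
(3): 33 ≤ 33 ✓

feasible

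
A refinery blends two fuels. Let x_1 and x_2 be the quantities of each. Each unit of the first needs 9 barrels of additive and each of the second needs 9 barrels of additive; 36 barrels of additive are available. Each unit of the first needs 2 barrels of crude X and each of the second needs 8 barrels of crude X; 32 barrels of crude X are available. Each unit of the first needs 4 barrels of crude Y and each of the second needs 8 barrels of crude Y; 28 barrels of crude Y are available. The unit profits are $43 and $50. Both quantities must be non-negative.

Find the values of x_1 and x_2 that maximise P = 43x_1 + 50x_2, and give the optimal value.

Vertices and P = 43x_1 + 50x_2:
  (0, 0) → P = 0
  (0, 7/2) → P = 175
  (4, 0) → P = 172
  (1, 3) → P = 193

x_1 = 1, x_2 = 3, maximum P = 193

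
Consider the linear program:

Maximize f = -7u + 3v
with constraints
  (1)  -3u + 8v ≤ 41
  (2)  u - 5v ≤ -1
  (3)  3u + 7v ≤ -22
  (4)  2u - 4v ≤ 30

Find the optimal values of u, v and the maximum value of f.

u = -197/7, v = -38/7, maximum f = 1265/7

The optimum lies where -3u + 8v = 41 and u - 5v = -1.
Solving simultaneously gives u = -197/7, v = -38/7.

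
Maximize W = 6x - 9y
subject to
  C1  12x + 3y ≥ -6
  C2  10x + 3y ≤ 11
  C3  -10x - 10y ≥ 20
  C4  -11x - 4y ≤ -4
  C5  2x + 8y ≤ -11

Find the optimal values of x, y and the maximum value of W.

x = 32/7, y = -81/7, maximum W = 921/7

Corner points and W = 6x - 9y:
  (17/7, -31/7) → W = 381/7
  (32/7, -81/7) → W = 921/7
  (12/7, -26/7) → W = 306/7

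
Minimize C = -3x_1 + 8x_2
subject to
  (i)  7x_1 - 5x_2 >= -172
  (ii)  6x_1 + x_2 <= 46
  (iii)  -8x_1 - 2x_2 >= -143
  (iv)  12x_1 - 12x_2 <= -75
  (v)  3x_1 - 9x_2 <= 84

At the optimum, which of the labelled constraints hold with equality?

Vertices and C = -3x_1 + 8x_2:
  (58/37, 1354/37) → C = 10658/37
  (-41, -23) → C = -61
  (159/28, 167/14) → C = 2195/28
  (-187/8, -137/8) → C = -535/8

The minimum is at (-187/8, -137/8). Substituting into each constraint, equality holds for (iv) and (v); the remaining constraints have slack.

(iv) and (v)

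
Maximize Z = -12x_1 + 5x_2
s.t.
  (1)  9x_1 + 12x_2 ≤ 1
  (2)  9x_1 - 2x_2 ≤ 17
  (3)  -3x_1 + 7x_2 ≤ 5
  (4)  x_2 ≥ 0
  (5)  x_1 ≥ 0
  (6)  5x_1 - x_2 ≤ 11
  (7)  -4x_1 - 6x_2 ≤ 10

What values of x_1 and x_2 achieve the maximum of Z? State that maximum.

x_1 = 0, x_2 = 1/12, maximum Z = 5/12

Feasible corners and Z = -12x_1 + 5x_2:
  (1/9, 0) → Z = -4/3
  (0, 1/12) → Z = 5/12
  (0, 0) → Z = 0

The optimum lies where 9x_1 + 12x_2 = 1 and x_1 = 0.
Solving simultaneously gives x_1 = 0, x_2 = 1/12.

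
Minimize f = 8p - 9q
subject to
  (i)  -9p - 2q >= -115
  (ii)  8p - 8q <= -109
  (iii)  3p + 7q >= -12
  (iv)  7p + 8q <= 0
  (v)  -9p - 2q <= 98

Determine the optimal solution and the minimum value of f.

Vertices and f = 8p - 9q:
  (-859/80, 231/80) → f = -8951/80
  (-109/15, 763/120) → f = -13843/120
  (-662/57, 62/19) → f = -6970/57
  (-392/29, 343/29) → f = -6223/29

The binding constraints are 7p + 8q = 0 and -9p - 2q = 98.
Solving simultaneously gives p = -392/29, q = 343/29.

p = -392/29, q = 343/29, minimum f = -6223/29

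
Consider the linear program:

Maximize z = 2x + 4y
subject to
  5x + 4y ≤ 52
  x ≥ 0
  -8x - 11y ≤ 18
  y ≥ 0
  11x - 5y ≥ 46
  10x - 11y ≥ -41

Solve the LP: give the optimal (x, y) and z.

Vertices and z = 2x + 4y:
  (52/5, 0) → z = 104/5
  (148/23, 114/23) → z = 752/23
  (46/11, 0) → z = 92/11

The optimum lies where 5x + 4y = 52 and 11x - 5y = 46.
Solving simultaneously gives x = 148/23, y = 114/23.

x = 148/23, y = 114/23, maximum z = 752/23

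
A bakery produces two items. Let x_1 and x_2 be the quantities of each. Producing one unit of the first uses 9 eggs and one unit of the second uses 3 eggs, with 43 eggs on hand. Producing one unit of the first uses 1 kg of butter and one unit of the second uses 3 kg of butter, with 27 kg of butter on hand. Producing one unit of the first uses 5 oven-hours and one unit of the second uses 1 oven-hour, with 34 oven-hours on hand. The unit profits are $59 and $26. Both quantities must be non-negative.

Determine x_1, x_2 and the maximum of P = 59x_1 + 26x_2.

Vertices and P = 59x_1 + 26x_2:
  (0, 0) → P = 0
  (0, 9) → P = 234
  (43/9, 0) → P = 2537/9
  (2, 25/3) → P = 1004/3

x_1 = 2, x_2 = 25/3, maximum P = 1004/3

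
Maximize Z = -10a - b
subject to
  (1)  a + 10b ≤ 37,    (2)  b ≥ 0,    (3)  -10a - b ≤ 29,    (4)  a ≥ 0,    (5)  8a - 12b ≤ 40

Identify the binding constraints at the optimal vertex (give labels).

Corner points and Z = -10a - b:
  (0, 37/10) → Z = -37/10
  (211/23, 64/23) → Z = -2174/23
  (0, 0) → Z = 0
  (5, 0) → Z = -50

The maximum is at (0, 0). Substituting into each constraint, equality holds for (2) and (4); the remaining constraints have slack.

(2) and (4)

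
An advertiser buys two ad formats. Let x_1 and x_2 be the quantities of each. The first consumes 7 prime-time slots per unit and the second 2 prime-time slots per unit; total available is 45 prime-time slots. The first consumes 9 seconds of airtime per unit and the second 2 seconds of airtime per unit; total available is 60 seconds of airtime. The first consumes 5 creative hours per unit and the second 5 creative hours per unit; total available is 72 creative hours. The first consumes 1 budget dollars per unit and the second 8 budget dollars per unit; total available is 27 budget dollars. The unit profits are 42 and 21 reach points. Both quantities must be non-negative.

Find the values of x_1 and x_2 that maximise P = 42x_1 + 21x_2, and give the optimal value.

Extreme points and P = 42x_1 + 21x_2:
  (0, 0) → P = 0
  (0, 27/8) → P = 567/8
  (45/7, 0) → P = 270
  (17/3, 8/3) → P = 294

x_1 = 17/3, x_2 = 8/3, maximum P = 294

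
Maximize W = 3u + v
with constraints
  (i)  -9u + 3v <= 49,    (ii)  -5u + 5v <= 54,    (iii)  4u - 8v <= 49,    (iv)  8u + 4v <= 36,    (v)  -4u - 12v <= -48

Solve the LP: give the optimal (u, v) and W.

Extreme points and W = 3u + v:
  (-83/30, 241/30) → W = -4/15
  (-37/10, 157/30) → W = -88/15
  (-3/5, 51/5) → W = 42/5
  (3, 3) → W = 12

The optimum lies where 8u + 4v = 36 and -4u - 12v = -48.
Solving simultaneously gives u = 3, v = 3.

u = 3, v = 3, maximum W = 12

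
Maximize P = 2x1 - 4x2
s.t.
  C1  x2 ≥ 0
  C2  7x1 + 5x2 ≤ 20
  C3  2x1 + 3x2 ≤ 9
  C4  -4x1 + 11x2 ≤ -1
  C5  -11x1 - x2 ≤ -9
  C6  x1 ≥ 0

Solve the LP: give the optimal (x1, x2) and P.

Vertices and P = 2x1 - 4x2:
  (20/7, 0) → P = 40/7
  (9/11, 0) → P = 18/11
  (225/97, 73/97) → P = 158/97
  (4/5, 1/5) → P = 4/5

At the optimal vertex, x2 = 0 and 7x1 + 5x2 = 20.
Solving simultaneously gives x1 = 20/7, x2 = 0.

x1 = 20/7, x2 = 0, maximum P = 40/7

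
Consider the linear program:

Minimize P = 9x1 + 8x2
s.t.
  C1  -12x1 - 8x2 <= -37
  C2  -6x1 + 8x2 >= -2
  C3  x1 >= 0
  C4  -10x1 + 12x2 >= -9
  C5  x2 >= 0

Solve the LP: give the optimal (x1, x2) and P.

x1 = 13/6, x2 = 11/8, minimum P = 61/2

Extreme points and P = 9x1 + 8x2:
  (13/6, 11/8) → P = 61/2
  (0, 37/8) → P = 37
  (6, 17/4) → P = 88
The feasible region is unbounded (it extends along (0, 1), (6, 5)), but P strictly increases along every unbounded feasible direction, so there is no improving ray and the minimum is attained at a vertex.

At the optimal vertex, -12x1 - 8x2 = -37 and -6x1 + 8x2 = -2.
Solving simultaneously gives x1 = 13/6, x2 = 11/8.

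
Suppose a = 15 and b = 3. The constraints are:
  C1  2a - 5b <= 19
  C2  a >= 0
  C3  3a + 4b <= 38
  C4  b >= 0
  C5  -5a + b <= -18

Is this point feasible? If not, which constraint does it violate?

not feasible — violates C3

Constraint C3: 3a + 4b = 57, which is not ≤ 38. All other constraints are satisfied.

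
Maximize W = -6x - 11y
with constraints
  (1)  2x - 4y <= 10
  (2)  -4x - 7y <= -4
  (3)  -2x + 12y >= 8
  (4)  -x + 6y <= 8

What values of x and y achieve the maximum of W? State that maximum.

x = -4/31, y = 20/31, maximum W = -196/31

Corner points and W = -6x - 11y:
  (19/2, 9/4) → W = -327/4
  (23/2, 13/4) → W = -419/4
  (-4/31, 20/31) → W = -196/31
  (-32/31, 36/31) → W = -204/31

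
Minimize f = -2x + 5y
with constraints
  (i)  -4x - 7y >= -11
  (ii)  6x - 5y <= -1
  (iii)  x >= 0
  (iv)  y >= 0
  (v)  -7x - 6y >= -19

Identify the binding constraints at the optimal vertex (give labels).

(ii) and (iii)

Extreme points and f = -2x + 5y:
  (24/31, 35/31) → f = 127/31
  (0, 11/7) → f = 55/7
  (0, 1/5) → f = 1

The minimum is at (0, 1/5). Substituting into each constraint, equality holds for (ii) and (iii); the remaining constraints have slack.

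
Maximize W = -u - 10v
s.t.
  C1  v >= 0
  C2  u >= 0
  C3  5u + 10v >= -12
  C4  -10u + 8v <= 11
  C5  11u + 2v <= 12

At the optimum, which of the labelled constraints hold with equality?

Vertices and W = -u - 10v:
  (0, 0) → W = 0
  (12/11, 0) → W = -12/11
  (0, 11/8) → W = -55/4
  (37/54, 241/108) → W = -23

The maximum is at (0, 0). Substituting into each constraint, equality holds for C1 and C2; the remaining constraints have slack.

C1 and C2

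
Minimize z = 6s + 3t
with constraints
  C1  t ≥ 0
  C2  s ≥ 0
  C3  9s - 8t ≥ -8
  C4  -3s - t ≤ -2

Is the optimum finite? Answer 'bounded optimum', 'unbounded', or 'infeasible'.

bounded optimum

Feasible corners and z = 6s + 3t:
  (2/3, 0) → z = 4
  (8/33, 14/11) → z = 58/11
The feasible region has finitely many vertices and no improving ray; the minimum is 4 at (2/3, 0).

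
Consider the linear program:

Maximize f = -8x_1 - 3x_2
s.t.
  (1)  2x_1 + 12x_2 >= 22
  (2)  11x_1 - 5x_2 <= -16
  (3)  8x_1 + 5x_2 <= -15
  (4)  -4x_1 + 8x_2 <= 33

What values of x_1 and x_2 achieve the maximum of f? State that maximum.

Extreme points and f = -8x_1 - 3x_2:
  (-145/43, 103/43) → f = 851/43
  (-55/16, 77/32) → f = 649/32
  (-95/28, 17/7) → f = 139/7

The binding constraints are 2x_1 + 12x_2 = 22 and -4x_1 + 8x_2 = 33.
Solving simultaneously gives x_1 = -55/16, x_2 = 77/32.

x_1 = -55/16, x_2 = 77/32, maximum f = 649/32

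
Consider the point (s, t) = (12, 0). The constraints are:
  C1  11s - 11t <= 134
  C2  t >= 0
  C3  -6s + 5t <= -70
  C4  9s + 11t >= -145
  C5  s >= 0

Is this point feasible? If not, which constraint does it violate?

feasible

C1: 132 ≤ 134 ✓
C2: 0 ≥ 0 ✓
C3: -72 ≤ -70 ✓
C4: 108 ≥ -145 ✓
C5: 12 ≥ 0 ✓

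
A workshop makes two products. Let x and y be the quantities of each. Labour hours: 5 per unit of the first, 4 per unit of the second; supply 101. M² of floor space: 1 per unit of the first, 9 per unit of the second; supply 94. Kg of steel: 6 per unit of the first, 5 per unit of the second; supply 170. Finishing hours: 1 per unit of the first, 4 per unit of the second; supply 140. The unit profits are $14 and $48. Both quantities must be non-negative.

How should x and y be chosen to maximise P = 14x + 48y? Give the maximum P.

x = 13, y = 9, maximum P = 614

Feasible corners and P = 14x + 48y:
  (0, 0) → P = 0
  (0, 94/9) → P = 1504/3
  (101/5, 0) → P = 1414/5
  (13, 9) → P = 614

The binding constraints are 5x + 4y = 101 and x + 9y = 94.
Solving simultaneously gives x = 13, y = 9.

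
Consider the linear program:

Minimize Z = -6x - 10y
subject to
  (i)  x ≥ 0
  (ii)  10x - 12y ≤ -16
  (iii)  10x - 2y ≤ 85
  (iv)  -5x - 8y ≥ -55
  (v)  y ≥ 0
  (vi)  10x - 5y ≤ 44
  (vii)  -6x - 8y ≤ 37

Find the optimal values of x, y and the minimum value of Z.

Extreme points and Z = -6x - 10y:
  (0, 4/3) → Z = -40/3
  (0, 55/8) → Z = -275/4
  (19/5, 9/2) → Z = -339/5

At the optimal vertex, x = 0 and -5x - 8y = -55.
Solving simultaneously gives x = 0, y = 55/8.

x = 0, y = 55/8, minimum Z = -275/4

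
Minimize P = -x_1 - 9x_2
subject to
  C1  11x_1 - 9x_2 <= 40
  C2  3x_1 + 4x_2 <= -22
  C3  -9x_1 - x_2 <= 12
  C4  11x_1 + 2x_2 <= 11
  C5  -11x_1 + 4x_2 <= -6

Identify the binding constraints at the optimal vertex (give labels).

Corner points and P = -x_1 - 9x_2:
  (-38/71, -362/71) → P = 3296/71
  (-17/23, -123/23) → P = 1124/23
  (-26/33, -54/11) → P = 1484/33

The minimum is at (-26/33, -54/11). Substituting into each constraint, equality holds for C2 and C3; the remaining constraints have slack.

C2 and C3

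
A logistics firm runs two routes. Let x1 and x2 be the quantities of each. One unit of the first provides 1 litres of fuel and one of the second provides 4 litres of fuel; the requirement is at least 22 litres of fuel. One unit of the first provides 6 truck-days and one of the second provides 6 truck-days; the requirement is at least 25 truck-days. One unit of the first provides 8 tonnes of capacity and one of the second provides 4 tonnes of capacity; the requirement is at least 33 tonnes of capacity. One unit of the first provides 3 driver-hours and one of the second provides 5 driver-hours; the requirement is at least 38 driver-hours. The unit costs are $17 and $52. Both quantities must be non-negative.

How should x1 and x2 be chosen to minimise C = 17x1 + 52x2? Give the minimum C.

Vertices and C = 17x1 + 52x2:
  (0, 33/4) → C = 429
  (22, 0) → C = 374
  (6, 4) → C = 310
  (13/28, 205/28) → C = 10881/28
The feasible region is unbounded (it extends along (0, 1), (1, 0)), but C strictly increases along every unbounded feasible direction, so there is no improving ray and the minimum is attained at a vertex.

The optimum lies where x1 + 4x2 = 22 and 3x1 + 5x2 = 38.
Solving simultaneously gives x1 = 6, x2 = 4.

x1 = 6, x2 = 4, minimum C = 310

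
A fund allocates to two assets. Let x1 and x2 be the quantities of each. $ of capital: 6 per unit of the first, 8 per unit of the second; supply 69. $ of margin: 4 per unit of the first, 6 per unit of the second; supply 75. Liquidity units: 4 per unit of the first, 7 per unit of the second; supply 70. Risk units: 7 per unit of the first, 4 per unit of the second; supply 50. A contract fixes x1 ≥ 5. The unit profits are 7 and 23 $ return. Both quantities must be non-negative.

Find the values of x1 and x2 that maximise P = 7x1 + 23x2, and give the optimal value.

x1 = 5, x2 = 15/4, maximum P = 485/4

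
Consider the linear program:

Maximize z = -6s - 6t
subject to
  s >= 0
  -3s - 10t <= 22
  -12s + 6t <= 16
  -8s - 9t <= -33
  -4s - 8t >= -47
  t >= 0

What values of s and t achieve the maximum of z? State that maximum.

Feasible corners and z = -6s - 6t:
  (9/26, 131/39) → z = -289/13
  (77/60, 157/30) → z = -391/10
  (33/8, 0) → z = -99/4
  (47/4, 0) → z = -141/2

The binding constraints are -12s + 6t = 16 and -8s - 9t = -33.
Solving simultaneously gives s = 9/26, t = 131/39.

s = 9/26, t = 131/39, maximum z = -289/13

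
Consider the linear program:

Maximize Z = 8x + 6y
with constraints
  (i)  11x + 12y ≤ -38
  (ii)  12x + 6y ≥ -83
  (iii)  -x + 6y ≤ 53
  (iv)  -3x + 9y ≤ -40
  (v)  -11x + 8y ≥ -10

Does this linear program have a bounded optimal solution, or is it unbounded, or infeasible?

bounded optimum

Vertices and Z = 8x + 6y:
  (-169/42, -81/14) → Z = -1405/21
  (-302/81, -1033/162) → Z = -5515/81
  (-46/15, -82/15) → Z = -172/3
The feasible region has finitely many vertices and no improving ray; the maximum is -172/3 at (-46/15, -82/15).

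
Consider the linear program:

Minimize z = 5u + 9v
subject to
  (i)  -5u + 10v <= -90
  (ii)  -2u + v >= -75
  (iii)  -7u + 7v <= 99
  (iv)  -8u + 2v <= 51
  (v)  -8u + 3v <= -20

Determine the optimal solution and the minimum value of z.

Feasible corners and z = 5u + 9v:
  (44, 13) → z = 337
  (-14/13, -124/13) → z = -1186/13
  (-201/4, -351/2) → z = -7323/4
  (-193/8, -71) → z = -6077/8

At the optimal vertex, -2u + v = -75 and -8u + 2v = 51.
Solving simultaneously gives u = -201/4, v = -351/2.

u = -201/4, v = -351/2, minimum z = -7323/4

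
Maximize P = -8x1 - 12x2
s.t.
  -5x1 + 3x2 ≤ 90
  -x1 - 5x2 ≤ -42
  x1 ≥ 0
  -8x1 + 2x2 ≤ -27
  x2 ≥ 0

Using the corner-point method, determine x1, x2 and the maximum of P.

Corner points and P = -8x1 - 12x2:
  (261/14, 855/14) → P = -882
  (73/14, 103/14) → P = -130
  (42, 0) → P = -336
The feasible region is unbounded (it extends along (1, 0), (3, 5)), but P strictly decreases along every unbounded feasible direction, so there is no improving ray and the maximum is attained at a vertex.

The binding constraints are -x1 - 5x2 = -42 and -8x1 + 2x2 = -27.
Solving simultaneously gives x1 = 73/14, x2 = 103/14.

x1 = 73/14, x2 = 103/14, maximum P = -130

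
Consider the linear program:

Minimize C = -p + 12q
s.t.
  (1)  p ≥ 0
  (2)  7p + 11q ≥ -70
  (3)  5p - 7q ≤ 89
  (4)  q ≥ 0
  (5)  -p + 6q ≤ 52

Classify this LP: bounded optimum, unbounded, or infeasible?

bounded optimum

Feasible corners and C = -p + 12q:
  (0, 0) → C = 0
  (0, 26/3) → C = 104
  (89/5, 0) → C = -89/5
  (898/23, 349/23) → C = 3290/23
The feasible region has finitely many vertices and no improving ray; the minimum is -89/5 at (89/5, 0).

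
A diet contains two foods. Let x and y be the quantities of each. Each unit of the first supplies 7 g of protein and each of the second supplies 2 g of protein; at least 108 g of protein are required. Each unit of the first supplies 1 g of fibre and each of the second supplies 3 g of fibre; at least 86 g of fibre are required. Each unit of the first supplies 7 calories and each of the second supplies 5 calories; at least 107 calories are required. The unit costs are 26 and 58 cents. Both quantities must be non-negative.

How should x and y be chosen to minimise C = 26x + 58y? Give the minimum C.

Corner points and C = 26x + 58y:
  (0, 54) → C = 3132
  (86, 0) → C = 2236
  (8, 26) → C = 1716
The feasible region is unbounded (it extends along (0, 1), (1, 0)), but C strictly increases along every unbounded feasible direction, so there is no improving ray and the minimum is attained at a vertex.

x = 8, y = 26, minimum C = 1716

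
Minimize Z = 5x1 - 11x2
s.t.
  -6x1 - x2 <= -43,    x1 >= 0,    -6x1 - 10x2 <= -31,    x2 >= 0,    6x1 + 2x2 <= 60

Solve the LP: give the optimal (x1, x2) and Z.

x1 = 13/3, x2 = 17, minimum Z = -496/3

Vertices and Z = 5x1 - 11x2:
  (43/6, 0) → Z = 215/6
  (13/3, 17) → Z = -496/3
  (10, 0) → Z = 50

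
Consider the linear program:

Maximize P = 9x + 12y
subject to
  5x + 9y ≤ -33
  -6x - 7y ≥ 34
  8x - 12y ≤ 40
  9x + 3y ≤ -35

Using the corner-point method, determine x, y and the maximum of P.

x = -75/19, y = -28/19, maximum P = -1011/19

Corner points and P = 9x + 12y:
  (-75/19, -28/19) → P = -1011/19
  (-143/45, -32/15) → P = -271/5
  (-25/11, -160/33) → P = -865/11
The feasible region is unbounded (it extends along (-3, -2), (-9, 5)), but P strictly decreases along every unbounded feasible direction, so there is no improving ray and the maximum is attained at a vertex.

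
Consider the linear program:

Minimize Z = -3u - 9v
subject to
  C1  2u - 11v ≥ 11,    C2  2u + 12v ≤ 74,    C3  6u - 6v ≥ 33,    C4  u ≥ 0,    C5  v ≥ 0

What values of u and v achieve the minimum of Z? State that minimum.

u = 37, v = 0, minimum Z = -111

Feasible corners and Z = -3u - 9v:
  (473/23, 63/23) → Z = -1986/23
  (11/2, 0) → Z = -33/2
  (37, 0) → Z = -111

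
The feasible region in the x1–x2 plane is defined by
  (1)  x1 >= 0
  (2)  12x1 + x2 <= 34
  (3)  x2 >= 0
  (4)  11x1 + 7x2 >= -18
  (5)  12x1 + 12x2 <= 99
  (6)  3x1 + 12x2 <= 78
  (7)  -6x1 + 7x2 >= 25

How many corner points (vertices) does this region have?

5

Of the 21 pairwise boundary intersections, those satisfying every inequality are:
  (0, 13/2)
  (0, 25/7)
  (103/44, 65/11)
  (71/30, 28/5)
  (7/3, 71/12)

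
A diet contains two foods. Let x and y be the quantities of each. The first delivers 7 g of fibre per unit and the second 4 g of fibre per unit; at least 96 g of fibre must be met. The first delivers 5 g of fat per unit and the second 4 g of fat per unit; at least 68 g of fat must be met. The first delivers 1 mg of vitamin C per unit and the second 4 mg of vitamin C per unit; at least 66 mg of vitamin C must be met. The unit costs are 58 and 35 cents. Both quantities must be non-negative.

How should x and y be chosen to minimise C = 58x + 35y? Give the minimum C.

Corner points and C = 58x + 35y:
  (0, 24) → C = 840
  (66, 0) → C = 3828
  (5, 61/4) → C = 3295/4
The feasible region is unbounded (it extends along (0, 1), (1, 0)), but C strictly increases along every unbounded feasible direction, so there is no improving ray and the minimum is attained at a vertex.

The optimum lies where 7x + 4y = 96 and x + 4y = 66.
Solving simultaneously gives x = 5, y = 61/4.

x = 5, y = 61/4, minimum C = 3295/4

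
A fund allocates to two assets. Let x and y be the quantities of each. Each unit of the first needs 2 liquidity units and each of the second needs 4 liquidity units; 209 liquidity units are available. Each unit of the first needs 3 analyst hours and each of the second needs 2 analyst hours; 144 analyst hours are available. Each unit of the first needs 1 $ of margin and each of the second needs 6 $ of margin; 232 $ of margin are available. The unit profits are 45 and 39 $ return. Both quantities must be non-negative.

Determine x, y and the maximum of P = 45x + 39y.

The binding constraints are 3x + 2y = 144 and x + 6y = 232.
Solving simultaneously gives x = 25, y = 69/2.

x = 25, y = 69/2, maximum P = 4941/2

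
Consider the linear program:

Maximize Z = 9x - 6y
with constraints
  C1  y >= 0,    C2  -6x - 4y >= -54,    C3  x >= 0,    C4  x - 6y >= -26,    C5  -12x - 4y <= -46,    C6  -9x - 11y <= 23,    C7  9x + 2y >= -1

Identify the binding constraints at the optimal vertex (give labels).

C1 and C2

Vertices and Z = 9x - 6y:
  (9, 0) → Z = 81
  (23/6, 0) → Z = 69/2
  (11/2, 21/4) → Z = 18
  (43/19, 179/38) → Z = -150/19

The maximum is at (9, 0). Substituting into each constraint, equality holds for C1 and C2; the remaining constraints have slack.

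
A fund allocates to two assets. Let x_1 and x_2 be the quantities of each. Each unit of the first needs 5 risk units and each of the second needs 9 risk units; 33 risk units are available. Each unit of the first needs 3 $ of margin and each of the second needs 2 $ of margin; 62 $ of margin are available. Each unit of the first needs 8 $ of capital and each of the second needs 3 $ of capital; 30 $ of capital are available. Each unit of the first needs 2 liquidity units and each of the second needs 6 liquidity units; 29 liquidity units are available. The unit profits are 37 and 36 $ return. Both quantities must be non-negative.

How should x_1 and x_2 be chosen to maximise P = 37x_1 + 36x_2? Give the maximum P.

x_1 = 3, x_2 = 2, maximum P = 183

Extreme points and P = 37x_1 + 36x_2:
  (0, 0) → P = 0
  (0, 11/3) → P = 132
  (15/4, 0) → P = 555/4
  (3, 2) → P = 183

The optimum lies where 5x_1 + 9x_2 = 33 and 8x_1 + 3x_2 = 30.
Solving simultaneously gives x_1 = 3, x_2 = 2.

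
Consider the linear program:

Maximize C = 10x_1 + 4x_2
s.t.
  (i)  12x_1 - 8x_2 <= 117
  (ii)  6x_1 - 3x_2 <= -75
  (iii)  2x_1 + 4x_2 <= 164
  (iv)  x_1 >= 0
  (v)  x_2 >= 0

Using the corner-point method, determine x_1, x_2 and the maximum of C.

Vertices and C = 10x_1 + 4x_2:
  (32/5, 189/5) → C = 1076/5
  (0, 25) → C = 100
  (0, 41) → C = 164

At the optimal vertex, 6x_1 - 3x_2 = -75 and 2x_1 + 4x_2 = 164.
Solving simultaneously gives x_1 = 32/5, x_2 = 189/5.

x_1 = 32/5, x_2 = 189/5, maximum C = 1076/5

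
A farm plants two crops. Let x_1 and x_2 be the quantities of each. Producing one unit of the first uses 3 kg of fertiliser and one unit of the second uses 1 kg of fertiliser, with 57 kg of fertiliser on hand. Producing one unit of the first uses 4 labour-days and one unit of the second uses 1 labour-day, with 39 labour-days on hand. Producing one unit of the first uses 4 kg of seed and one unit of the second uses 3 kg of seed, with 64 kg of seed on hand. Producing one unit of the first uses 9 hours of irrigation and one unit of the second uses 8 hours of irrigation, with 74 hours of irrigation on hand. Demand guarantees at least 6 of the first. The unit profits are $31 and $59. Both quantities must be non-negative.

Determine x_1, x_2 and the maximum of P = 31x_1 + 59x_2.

Extreme points and P = 31x_1 + 59x_2:
  (74/9, 0) → P = 2294/9
  (6, 0) → P = 186
  (6, 5/2) → P = 667/2

x_1 = 6, x_2 = 5/2, maximum P = 667/2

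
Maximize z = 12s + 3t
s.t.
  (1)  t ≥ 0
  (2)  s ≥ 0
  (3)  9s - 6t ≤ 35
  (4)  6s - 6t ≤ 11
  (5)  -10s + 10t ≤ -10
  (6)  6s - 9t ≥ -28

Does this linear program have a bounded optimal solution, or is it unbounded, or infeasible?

bounded optimum

Extreme points and z = 12s + 3t:
  (11/6, 0) → z = 22
  (1, 0) → z = 12
  (8, 37/6) → z = 229/2
  (29/3, 26/3) → z = 142
The feasible region has finitely many vertices and no improving ray; the maximum is 142 at (29/3, 26/3).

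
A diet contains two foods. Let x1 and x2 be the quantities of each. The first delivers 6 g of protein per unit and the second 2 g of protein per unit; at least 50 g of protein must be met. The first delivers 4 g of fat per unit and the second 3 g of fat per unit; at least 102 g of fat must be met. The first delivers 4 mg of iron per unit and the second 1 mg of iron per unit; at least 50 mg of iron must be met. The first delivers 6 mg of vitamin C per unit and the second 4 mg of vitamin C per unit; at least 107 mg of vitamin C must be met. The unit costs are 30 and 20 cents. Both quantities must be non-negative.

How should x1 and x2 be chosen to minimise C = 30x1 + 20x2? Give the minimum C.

Extreme points and C = 30x1 + 20x2:
  (0, 50) → C = 1000
  (51/2, 0) → C = 765
  (6, 26) → C = 700
The feasible region is unbounded (it extends along (0, 1), (1, 0)), but C strictly increases along every unbounded feasible direction, so there is no improving ray and the minimum is attained at a vertex.

The binding constraints are 4x1 + 3x2 = 102 and 4x1 + x2 = 50.
Solving simultaneously gives x1 = 6, x2 = 26.

x1 = 6, x2 = 26, minimum C = 700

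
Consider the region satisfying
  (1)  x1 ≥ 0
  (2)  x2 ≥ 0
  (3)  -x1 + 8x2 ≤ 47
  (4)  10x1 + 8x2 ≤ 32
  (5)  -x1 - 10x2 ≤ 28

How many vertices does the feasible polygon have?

The feasible vertices (each the meet of two boundaries and inside every other half-plane) are:
  (0, 0)
  (0, 4)
  (16/5, 0)

3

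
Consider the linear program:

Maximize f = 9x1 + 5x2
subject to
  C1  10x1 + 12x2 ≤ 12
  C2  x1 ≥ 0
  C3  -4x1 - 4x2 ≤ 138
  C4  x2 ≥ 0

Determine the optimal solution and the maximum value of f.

Corner points and f = 9x1 + 5x2:
  (0, 1) → f = 5
  (6/5, 0) → f = 54/5
  (0, 0) → f = 0

x1 = 6/5, x2 = 0, maximum f = 54/5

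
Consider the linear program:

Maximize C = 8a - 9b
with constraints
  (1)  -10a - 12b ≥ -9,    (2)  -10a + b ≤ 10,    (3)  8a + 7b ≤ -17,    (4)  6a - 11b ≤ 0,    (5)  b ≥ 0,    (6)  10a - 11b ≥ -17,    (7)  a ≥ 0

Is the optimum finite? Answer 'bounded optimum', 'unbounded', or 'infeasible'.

infeasible

The boundaries -10a - 12b = -9 and 6a - 11b = 0 meet at (99/182, 27/91), but that point violates 8a + 7b ≤ -17. Every candidate vertex is excluded by some other constraint, so the feasible region is empty.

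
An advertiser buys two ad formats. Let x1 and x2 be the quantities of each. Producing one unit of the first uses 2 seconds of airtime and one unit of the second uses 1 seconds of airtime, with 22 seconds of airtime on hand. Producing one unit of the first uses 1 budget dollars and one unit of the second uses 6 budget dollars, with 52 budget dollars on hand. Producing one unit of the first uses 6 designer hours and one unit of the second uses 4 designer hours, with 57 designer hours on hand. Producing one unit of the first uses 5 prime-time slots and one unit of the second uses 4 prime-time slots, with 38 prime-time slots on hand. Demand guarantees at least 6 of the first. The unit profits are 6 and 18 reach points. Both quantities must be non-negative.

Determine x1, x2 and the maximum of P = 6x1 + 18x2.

x1 = 6, x2 = 2, maximum P = 72

The binding constraints are 5x1 + 4x2 = 38 and x1 = 6.
Solving simultaneously gives x1 = 6, x2 = 2.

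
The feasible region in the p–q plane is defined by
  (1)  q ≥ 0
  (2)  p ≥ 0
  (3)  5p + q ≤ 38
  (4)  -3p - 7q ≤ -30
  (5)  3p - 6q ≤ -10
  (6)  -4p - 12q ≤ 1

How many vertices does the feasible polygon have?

Pairwise boundary intersections that survive every other constraint:
  (0, 38)
  (0, 30/7)
  (218/33, 164/33)
  (110/39, 40/13)

4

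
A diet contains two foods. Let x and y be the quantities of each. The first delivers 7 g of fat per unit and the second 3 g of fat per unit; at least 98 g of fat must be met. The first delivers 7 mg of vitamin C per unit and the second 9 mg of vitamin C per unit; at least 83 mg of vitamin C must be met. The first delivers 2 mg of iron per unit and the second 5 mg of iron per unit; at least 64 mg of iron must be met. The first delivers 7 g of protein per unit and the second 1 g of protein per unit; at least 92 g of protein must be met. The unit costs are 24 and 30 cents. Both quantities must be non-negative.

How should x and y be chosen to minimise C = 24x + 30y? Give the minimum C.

x = 12, y = 8, minimum C = 528

Feasible corners and C = 24x + 30y:
  (0, 92) → C = 2760
  (32, 0) → C = 768
  (12, 8) → C = 528
The feasible region is unbounded (it extends along (0, 1), (1, 0)), but C strictly increases along every unbounded feasible direction, so there is no improving ray and the minimum is attained at a vertex.

The binding constraints are 2x + 5y = 64 and 7x + y = 92.
Solving simultaneously gives x = 12, y = 8.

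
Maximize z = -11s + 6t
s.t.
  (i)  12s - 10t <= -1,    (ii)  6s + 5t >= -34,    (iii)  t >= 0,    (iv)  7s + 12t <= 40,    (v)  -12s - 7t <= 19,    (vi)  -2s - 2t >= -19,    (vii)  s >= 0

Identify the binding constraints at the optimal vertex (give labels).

Corner points and z = -11s + 6t:
  (194/107, 487/214) → z = -673/107
  (0, 1/10) → z = 3/5
  (0, 10/3) → z = 20

The maximum is at (0, 10/3). Substituting into each constraint, equality holds for (iv) and (vii); the remaining constraints have slack.

(iv) and (vii)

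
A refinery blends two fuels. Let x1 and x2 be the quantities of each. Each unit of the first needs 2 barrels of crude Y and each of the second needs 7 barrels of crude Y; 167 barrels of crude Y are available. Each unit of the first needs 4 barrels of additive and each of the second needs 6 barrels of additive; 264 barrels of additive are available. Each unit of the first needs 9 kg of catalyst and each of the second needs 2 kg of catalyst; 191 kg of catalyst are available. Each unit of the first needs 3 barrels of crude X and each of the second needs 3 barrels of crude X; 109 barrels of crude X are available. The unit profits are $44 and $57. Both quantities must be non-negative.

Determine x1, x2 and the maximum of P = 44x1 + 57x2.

x1 = 17, x2 = 19, maximum P = 1831

Corner points and P = 44x1 + 57x2:
  (0, 0) → P = 0
  (0, 167/7) → P = 9519/7
  (191/9, 0) → P = 8404/9
  (17, 19) → P = 1831

The optimum lies where 2x1 + 7x2 = 167 and 9x1 + 2x2 = 191.
Solving simultaneously gives x1 = 17, x2 = 19.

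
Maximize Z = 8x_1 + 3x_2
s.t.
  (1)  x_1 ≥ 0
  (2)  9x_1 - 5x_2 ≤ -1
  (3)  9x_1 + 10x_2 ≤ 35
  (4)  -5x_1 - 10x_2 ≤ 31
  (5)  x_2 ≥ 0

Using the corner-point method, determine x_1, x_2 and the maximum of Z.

Feasible corners and Z = 8x_1 + 3x_2:
  (0, 1/5) → Z = 3/5
  (0, 7/2) → Z = 21/2
  (11/9, 12/5) → Z = 764/45

x_1 = 11/9, x_2 = 12/5, maximum Z = 764/45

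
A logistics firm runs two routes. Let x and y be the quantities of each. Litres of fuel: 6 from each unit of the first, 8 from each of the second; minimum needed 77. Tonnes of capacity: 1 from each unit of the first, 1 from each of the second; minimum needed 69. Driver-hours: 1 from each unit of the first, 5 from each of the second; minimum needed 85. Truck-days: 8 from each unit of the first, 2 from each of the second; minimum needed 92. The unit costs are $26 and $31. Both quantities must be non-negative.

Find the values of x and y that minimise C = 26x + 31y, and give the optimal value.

x = 65, y = 4, minimum C = 1814

Feasible corners and C = 26x + 31y:
  (0, 69) → C = 2139
  (85, 0) → C = 2210
  (65, 4) → C = 1814
The feasible region is unbounded (it extends along (0, 1), (1, 0)), but C strictly increases along every unbounded feasible direction, so there is no improving ray and the minimum is attained at a vertex.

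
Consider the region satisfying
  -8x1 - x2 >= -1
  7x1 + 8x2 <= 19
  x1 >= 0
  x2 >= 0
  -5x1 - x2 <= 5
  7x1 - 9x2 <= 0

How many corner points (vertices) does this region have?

3

Pairwise boundary intersections that survive every other constraint:
  (0, 1)
  (9/79, 7/79)
  (0, 0)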